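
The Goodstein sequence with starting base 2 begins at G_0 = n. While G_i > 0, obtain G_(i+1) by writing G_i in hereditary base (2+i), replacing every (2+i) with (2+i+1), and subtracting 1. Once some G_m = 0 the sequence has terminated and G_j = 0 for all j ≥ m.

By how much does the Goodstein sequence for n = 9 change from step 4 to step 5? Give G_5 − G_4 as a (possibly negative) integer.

2331083

G_0 = 9. HB_2(9) = 2^(2 + 1) + 1. Bump = 82. G_1 = 81.
G_1 = 81. HB_3(81) = 3^(3 + 1). Bump = 1024. G_2 = 1023.
G_2 = 1023. HB_4(1023) = 3·4^4 + 3·4^3 + 3·4^2 + 3·4 + 3. Bump = 9843. G_3 = 9842.
G_3 = 9842. HB_5(9842) = 3·5^5 + 3·5^3 + 3·5^2 + 3·5 + 2. Bump = 140744. G_4 = 140743.
G_4 = 140743. HB_6(140743) = 3·6^6 + 3·6^3 + 3·6^2 + 3·6 + 1. Bump = 2471827. G_5 = 2471826.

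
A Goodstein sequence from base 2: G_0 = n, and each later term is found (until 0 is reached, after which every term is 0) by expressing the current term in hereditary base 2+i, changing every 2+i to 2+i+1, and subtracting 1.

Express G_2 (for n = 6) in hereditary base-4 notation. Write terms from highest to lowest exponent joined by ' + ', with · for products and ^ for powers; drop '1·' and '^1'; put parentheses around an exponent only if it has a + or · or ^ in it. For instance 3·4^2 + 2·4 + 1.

4^4 + 1

i=0: 6 = 2^2 + 2 (b=2); 2→3: 3^3 + 3 = 30; 30−1 = 29
i=1: 29 = 3^3 + 2 (b=3); 3→4: 4^4 + 2 = 258; 258−1 = 257
i=2: 257 = 4^4 + 1 (b=4); 4→5: 5^5 + 1 = 3126; 3126−1 = 3125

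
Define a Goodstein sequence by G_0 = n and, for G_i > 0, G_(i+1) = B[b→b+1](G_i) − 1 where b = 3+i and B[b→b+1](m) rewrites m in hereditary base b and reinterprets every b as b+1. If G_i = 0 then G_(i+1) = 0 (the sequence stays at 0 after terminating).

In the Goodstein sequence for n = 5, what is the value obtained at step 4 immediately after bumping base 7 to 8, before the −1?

4

5 —HB3→ 3 + 2 —bump→ 4 + 2 = 6 —(−1)→ 5
5 —HB4→ 4 + 1 —bump→ 5 + 1 = 6 —(−1)→ 5
5 —HB5→ 5 —bump→ 6 = 6 —(−1)→ 5
5 —HB6→ 5 —bump→ 5 = 5 —(−1)→ 4
4 —HB7→ 4 —bump→ 4 = 4 —(−1)→ 3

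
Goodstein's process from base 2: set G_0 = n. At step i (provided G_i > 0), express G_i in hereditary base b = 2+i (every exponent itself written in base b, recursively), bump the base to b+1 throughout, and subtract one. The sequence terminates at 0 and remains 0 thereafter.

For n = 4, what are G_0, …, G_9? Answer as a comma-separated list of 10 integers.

i=0: 4 = 2^2 (b=2); 2→3: 3^3 = 27; 27−1 = 26
i=1: 26 = 2·3^2 + 2·3 + 2 (b=3); 3→4: 2·4^2 + 2·4 + 2 = 42; 42−1 = 41
i=2: 41 = 2·4^2 + 2·4 + 1 (b=4); 4→5: 2·5^2 + 2·5 + 1 = 61; 61−1 = 60
i=3: 60 = 2·5^2 + 2·5 (b=5); 5→6: 2·6^2 + 2·6 = 84; 84−1 = 83
i=4: 83 = 2·6^2 + 6 + 5 (b=6); 6→7: 2·7^2 + 7 + 5 = 110; 110−1 = 109
i=5: 109 = 2·7^2 + 7 + 4 (b=7); 7→8: 2·8^2 + 8 + 4 = 140; 140−1 = 139
i=6: 139 = 2·8^2 + 8 + 3 (b=8); 8→9: 2·9^2 + 9 + 3 = 174; 174−1 = 173
i=7: 173 = 2·9^2 + 9 + 2 (b=9); 9→10: 2·10^2 + 10 + 2 = 212; 212−1 = 211
i=8: 211 = 2·10^2 + 10 + 1 (b=10); 10→11: 2·11^2 + 11 + 1 = 254; 254−1 = 253

4, 26, 41, 60, 83, 109, 139, 173, 211, 253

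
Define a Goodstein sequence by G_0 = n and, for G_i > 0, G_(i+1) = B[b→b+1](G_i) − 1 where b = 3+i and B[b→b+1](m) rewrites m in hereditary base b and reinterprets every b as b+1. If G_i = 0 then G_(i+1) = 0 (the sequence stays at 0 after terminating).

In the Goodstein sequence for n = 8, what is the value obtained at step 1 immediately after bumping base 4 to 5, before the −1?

(0) 8|_3 = 2·3 + 2 ↦ 2·4 + 2|_4 = 10 ⇒ 9
(1) 9|_4 = 2·4 + 1 ↦ 2·5 + 1|_5 = 11 ⇒ 10

11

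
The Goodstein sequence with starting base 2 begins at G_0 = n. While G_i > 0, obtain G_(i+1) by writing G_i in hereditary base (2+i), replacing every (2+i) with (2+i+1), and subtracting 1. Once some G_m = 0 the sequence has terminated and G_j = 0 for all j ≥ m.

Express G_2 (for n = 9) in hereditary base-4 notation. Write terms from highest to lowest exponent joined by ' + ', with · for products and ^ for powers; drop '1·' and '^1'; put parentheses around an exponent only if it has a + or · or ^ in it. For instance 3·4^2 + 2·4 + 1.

step 0: 9 = 2^(2 + 1) + 1; sub 3 for 2: 3^(3 + 1) + 1; = 82; G_1 = 82−1 = 81
step 1: 81 = 3^(3 + 1); sub 4 for 3: 4^(4 + 1); = 1024; G_2 = 1024−1 = 1023
step 2: 1023 = 3·4^4 + 3·4^3 + 3·4^2 + 3·4 + 3; sub 5 for 4: 3·5^5 + 3·5^3 + 3·5^2 + 3·5 + 3; = 9843; G_3 = 9843−1 = 9842

3·4^4 + 3·4^3 + 3·4^2 + 3·4 + 3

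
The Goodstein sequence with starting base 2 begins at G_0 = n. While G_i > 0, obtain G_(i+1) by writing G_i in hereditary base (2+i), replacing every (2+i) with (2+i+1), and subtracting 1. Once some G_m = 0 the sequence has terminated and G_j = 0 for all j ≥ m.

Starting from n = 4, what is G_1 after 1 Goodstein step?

26

base 2: 4 = 2^2; at 3: 3^3 = 27; next = 26
base 3: 26 = 2·3^2 + 2·3 + 2; at 4: 2·4^2 + 2·4 + 2 = 42; next = 41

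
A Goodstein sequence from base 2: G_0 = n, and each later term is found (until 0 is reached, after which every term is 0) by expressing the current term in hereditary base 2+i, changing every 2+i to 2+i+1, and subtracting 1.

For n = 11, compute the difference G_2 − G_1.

G_0 = 11. HB_2(11) = 2^(2 + 1) + 2 + 1. Bump = 85. G_1 = 84.
G_1 = 84. HB_3(84) = 3^(3 + 1) + 3. Bump = 1028. G_2 = 1027.

943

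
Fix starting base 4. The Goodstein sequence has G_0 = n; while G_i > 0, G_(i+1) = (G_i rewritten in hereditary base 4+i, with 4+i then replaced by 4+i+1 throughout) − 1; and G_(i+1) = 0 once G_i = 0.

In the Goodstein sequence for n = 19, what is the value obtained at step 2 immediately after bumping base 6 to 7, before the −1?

50

(0) 19|_4 = 4^2 + 3 ↦ 5^2 + 3|_5 = 28 ⇒ 27
(1) 27|_5 = 5^2 + 2 ↦ 6^2 + 2|_6 = 38 ⇒ 37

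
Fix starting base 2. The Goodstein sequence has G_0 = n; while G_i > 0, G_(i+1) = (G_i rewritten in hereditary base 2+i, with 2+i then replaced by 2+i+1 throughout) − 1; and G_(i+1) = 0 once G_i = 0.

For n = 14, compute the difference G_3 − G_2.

17469

G_0 = 14. HB_2(14) = 2^(2 + 1) + 2^2 + 2. Bump = 111. G_1 = 110.
G_1 = 110. HB_3(110) = 3^(3 + 1) + 3^3 + 2. Bump = 1282. G_2 = 1281.
G_2 = 1281. HB_4(1281) = 4^(4 + 1) + 4^4 + 1. Bump = 18751. G_3 = 18750.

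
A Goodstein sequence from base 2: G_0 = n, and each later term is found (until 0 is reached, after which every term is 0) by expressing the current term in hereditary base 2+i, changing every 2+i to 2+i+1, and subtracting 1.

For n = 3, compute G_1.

3

step 0: 3 = 2 + 1; sub 3 for 2: 3 + 1; = 4; G_1 = 4−1 = 3
step 1: 3 = 3; sub 4 for 3: 4; = 4; G_2 = 4−1 = 3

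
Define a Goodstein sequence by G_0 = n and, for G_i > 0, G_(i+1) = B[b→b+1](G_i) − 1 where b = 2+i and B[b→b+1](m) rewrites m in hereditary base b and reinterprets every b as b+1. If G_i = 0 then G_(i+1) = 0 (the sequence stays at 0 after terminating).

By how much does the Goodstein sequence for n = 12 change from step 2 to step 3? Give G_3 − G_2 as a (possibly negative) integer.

[0] 12 ≡ 2^(2 + 1) + 2^2 (base 2). Lift 3: 108. −1: 107.
[1] 107 ≡ 3^(3 + 1) + 2·3^2 + 2·3 + 2 (base 3). Lift 4: 1066. −1: 1065.
[2] 1065 ≡ 4^(4 + 1) + 2·4^2 + 2·4 + 1 (base 4). Lift 5: 15686. −1: 15685.

14620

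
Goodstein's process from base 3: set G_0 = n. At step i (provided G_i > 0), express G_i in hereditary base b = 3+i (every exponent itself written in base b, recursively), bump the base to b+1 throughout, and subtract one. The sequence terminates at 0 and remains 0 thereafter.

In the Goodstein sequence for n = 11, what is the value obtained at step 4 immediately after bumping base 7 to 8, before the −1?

44

G_0=11  [base 3] 3^2 + 2  →[3↦4]→  4^2 + 2 = 18  −1 ⇒ G_1=17
G_1=17  [base 4] 4^2 + 1  →[4↦5]→  5^2 + 1 = 26  −1 ⇒ G_2=25
G_2=25  [base 5] 5^2  →[5↦6]→  6^2 = 36  −1 ⇒ G_3=35
G_3=35  [base 6] 5·6 + 5  →[6↦7]→  5·7 + 5 = 40  −1 ⇒ G_4=39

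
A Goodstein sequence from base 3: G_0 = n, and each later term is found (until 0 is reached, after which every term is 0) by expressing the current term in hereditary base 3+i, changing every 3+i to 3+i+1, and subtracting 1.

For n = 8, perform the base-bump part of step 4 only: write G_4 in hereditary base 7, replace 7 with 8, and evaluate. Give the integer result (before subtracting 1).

8 —HB3→ 2·3 + 2 —bump→ 2·4 + 2 = 10 —(−1)→ 9
9 —HB4→ 2·4 + 1 —bump→ 2·5 + 1 = 11 —(−1)→ 10
10 —HB5→ 2·5 —bump→ 2·6 = 12 —(−1)→ 11
11 —HB6→ 6 + 5 —bump→ 7 + 5 = 12 —(−1)→ 11
11 —HB7→ 7 + 4 —bump→ 8 + 4 = 12 —(−1)→ 11

12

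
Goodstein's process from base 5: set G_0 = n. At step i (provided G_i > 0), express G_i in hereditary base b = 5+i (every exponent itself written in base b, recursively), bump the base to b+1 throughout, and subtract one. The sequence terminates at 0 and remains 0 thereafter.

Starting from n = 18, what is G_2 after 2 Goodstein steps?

[0] 18 ≡ 3·5 + 3 (base 5). Lift 6: 21. −1: 20.
[1] 20 ≡ 3·6 + 2 (base 6). Lift 7: 23. −1: 22.
[2] 22 ≡ 3·7 + 1 (base 7). Lift 8: 25. −1: 24.

22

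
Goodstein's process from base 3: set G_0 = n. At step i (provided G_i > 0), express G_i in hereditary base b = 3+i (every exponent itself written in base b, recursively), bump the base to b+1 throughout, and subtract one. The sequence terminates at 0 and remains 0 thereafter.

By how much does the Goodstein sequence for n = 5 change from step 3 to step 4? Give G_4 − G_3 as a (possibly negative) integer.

-1

G_0 = 5. HB_3(5) = 3 + 2. Bump = 6. G_1 = 5.
G_1 = 5. HB_4(5) = 4 + 1. Bump = 6. G_2 = 5.
G_2 = 5. HB_5(5) = 5. Bump = 6. G_3 = 5.
G_3 = 5. HB_6(5) = 5. Bump = 5. G_4 = 4.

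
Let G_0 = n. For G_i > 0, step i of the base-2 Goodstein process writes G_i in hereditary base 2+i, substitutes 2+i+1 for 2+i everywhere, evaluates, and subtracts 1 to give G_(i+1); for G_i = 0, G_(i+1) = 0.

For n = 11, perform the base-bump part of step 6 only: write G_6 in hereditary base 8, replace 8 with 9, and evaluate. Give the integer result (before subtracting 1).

2749609303

i=0: 11 = 2^(2 + 1) + 2 + 1 (b=2); 2→3: 3^(3 + 1) + 3 + 1 = 85; 85−1 = 84
i=1: 84 = 3^(3 + 1) + 3 (b=3); 3→4: 4^(4 + 1) + 4 = 1028; 1028−1 = 1027
i=2: 1027 = 4^(4 + 1) + 3 (b=4); 4→5: 5^(5 + 1) + 3 = 15628; 15628−1 = 15627
i=3: 15627 = 5^(5 + 1) + 2 (b=5); 5→6: 6^(6 + 1) + 2 = 279938; 279938−1 = 279937
i=4: 279937 = 6^(6 + 1) + 1 (b=6); 6→7: 7^(7 + 1) + 1 = 5764802; 5764802−1 = 5764801
i=5: 5764801 = 7^(7 + 1) (b=7); 7→8: 8^(8 + 1) = 134217728; 134217728−1 = 134217727
i=6: 134217727 = 7·8^8 + 7·8^7 + 7·8^6 + 7·8^5 + 7·8^4 + 7·8^3 + 7·8^2 + 7·8 + 7 (b=8); 8→9: 7·9^9 + 7·9^7 + 7·9^6 + 7·9^5 + 7·9^4 + 7·9^3 + 7·9^2 + 7·9 + 7 = 2749609303; 2749609303−1 = 2749609302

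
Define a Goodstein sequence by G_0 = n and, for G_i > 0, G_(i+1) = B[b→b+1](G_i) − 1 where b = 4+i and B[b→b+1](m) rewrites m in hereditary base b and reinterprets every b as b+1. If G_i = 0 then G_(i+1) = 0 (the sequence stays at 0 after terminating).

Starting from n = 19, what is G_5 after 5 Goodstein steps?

69

G_0 = 19. HB_4(19) = 4^2 + 3. Bump = 28. G_1 = 27.
G_1 = 27. HB_5(27) = 5^2 + 2. Bump = 38. G_2 = 37.
G_2 = 37. HB_6(37) = 6^2 + 1. Bump = 50. G_3 = 49.
G_3 = 49. HB_7(49) = 7^2. Bump = 64. G_4 = 63.
G_4 = 63. HB_8(63) = 7·8 + 7. Bump = 70. G_5 = 69.
G_5 = 69. HB_9(69) = 7·9 + 6. Bump = 76. G_6 = 75.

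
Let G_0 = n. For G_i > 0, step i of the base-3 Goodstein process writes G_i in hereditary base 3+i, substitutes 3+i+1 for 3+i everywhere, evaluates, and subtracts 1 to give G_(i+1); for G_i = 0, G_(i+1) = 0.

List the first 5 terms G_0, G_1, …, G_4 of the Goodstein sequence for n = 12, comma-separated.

12, 19, 27, 37, 49

(0) 12|_3 = 3^2 + 3 ↦ 4^2 + 4|_4 = 20 ⇒ 19
(1) 19|_4 = 4^2 + 3 ↦ 5^2 + 3|_5 = 28 ⇒ 27
(2) 27|_5 = 5^2 + 2 ↦ 6^2 + 2|_6 = 38 ⇒ 37
(3) 37|_6 = 6^2 + 1 ↦ 7^2 + 1|_7 = 50 ⇒ 49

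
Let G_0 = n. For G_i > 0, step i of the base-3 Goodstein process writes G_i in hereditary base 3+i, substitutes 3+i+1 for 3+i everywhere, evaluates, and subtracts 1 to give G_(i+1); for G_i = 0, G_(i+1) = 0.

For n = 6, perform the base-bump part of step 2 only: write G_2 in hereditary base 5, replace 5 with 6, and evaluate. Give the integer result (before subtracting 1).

(0) 6|_3 = 2·3 ↦ 2·4|_4 = 8 ⇒ 7
(1) 7|_4 = 4 + 3 ↦ 5 + 3|_5 = 8 ⇒ 7
(2) 7|_5 = 5 + 2 ↦ 6 + 2|_6 = 8 ⇒ 7

8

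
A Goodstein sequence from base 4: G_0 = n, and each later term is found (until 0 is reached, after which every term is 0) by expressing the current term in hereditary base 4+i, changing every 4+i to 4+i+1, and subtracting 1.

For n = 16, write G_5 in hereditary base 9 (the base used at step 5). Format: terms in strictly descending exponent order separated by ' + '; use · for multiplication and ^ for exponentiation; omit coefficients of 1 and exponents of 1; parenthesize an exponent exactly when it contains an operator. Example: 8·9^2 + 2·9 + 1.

(0) 16|_4 = 4^2 ↦ 5^2|_5 = 25 ⇒ 24
(1) 24|_5 = 4·5 + 4 ↦ 4·6 + 4|_6 = 28 ⇒ 27
(2) 27|_6 = 4·6 + 3 ↦ 4·7 + 3|_7 = 31 ⇒ 30
(3) 30|_7 = 4·7 + 2 ↦ 4·8 + 2|_8 = 34 ⇒ 33
(4) 33|_8 = 4·8 + 1 ↦ 4·9 + 1|_9 = 37 ⇒ 36
(5) 36|_9 = 4·9 ↦ 4·10|_10 = 40 ⇒ 39

4·9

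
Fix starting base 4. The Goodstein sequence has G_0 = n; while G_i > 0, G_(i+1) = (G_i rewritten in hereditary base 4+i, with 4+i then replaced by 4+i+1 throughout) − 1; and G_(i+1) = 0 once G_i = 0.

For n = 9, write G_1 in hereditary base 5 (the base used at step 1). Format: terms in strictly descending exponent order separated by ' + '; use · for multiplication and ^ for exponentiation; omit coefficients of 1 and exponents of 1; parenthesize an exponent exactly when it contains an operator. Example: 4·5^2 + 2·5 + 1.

2·5

i=0: 9 = 2·4 + 1 (b=4); 4→5: 2·5 + 1 = 11; 11−1 = 10
i=1: 10 = 2·5 (b=5); 5→6: 2·6 = 12; 12−1 = 11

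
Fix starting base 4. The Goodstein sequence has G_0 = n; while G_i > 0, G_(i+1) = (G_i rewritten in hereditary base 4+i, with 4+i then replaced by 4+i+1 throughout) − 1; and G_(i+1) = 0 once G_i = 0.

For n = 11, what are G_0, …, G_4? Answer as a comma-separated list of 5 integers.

11, 12, 13, 14, 15

base 4: 11 = 2·4 + 3; at 5: 2·5 + 3 = 13; next = 12
base 5: 12 = 2·5 + 2; at 6: 2·6 + 2 = 14; next = 13
base 6: 13 = 2·6 + 1; at 7: 2·7 + 1 = 15; next = 14
base 7: 14 = 2·7; at 8: 2·8 = 16; next = 15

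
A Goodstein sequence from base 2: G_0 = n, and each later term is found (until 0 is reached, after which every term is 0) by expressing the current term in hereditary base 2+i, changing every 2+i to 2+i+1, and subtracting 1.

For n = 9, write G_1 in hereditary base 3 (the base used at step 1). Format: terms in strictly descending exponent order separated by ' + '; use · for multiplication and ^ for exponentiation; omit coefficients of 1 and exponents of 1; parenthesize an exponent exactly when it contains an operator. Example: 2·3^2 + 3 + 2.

9 —HB2→ 2^(2 + 1) + 1 —bump→ 3^(3 + 1) + 1 = 82 —(−1)→ 81
81 —HB3→ 3^(3 + 1) —bump→ 4^(4 + 1) = 1024 —(−1)→ 1023

3^(3 + 1)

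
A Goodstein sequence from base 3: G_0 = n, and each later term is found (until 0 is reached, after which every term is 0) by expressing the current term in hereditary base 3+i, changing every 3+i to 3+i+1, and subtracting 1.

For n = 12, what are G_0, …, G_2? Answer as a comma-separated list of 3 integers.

i=0: 12 = 3^2 + 3 (b=3); 3→4: 4^2 + 4 = 20; 20−1 = 19
i=1: 19 = 4^2 + 3 (b=4); 4→5: 5^2 + 3 = 28; 28−1 = 27

12, 19, 27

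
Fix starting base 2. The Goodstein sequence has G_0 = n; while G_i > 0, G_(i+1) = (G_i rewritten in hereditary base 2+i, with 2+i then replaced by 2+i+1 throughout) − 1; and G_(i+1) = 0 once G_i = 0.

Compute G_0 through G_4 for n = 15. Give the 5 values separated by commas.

step 0: 15 = 2^(2 + 1) + 2^2 + 2 + 1; sub 3 for 2: 3^(3 + 1) + 3^3 + 3 + 1; = 112; G_1 = 112−1 = 111
step 1: 111 = 3^(3 + 1) + 3^3 + 3; sub 4 for 3: 4^(4 + 1) + 4^4 + 4; = 1284; G_2 = 1284−1 = 1283
step 2: 1283 = 4^(4 + 1) + 4^4 + 3; sub 5 for 4: 5^(5 + 1) + 5^5 + 3; = 18753; G_3 = 18753−1 = 18752
step 3: 18752 = 5^(5 + 1) + 5^5 + 2; sub 6 for 5: 6^(6 + 1) + 6^6 + 2; = 326594; G_4 = 326594−1 = 326593

15, 111, 1283, 18752, 326593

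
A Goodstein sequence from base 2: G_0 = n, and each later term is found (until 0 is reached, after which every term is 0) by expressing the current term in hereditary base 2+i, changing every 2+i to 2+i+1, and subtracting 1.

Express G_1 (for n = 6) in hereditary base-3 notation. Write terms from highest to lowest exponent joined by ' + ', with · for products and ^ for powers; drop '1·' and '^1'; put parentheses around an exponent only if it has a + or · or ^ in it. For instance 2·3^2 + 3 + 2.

3^3 + 2

G_0=6  [base 2] 2^2 + 2  →[2↦3]→  3^3 + 3 = 30  −1 ⇒ G_1=29
G_1=29  [base 3] 3^3 + 2  →[3↦4]→  4^4 + 2 = 258  −1 ⇒ G_2=257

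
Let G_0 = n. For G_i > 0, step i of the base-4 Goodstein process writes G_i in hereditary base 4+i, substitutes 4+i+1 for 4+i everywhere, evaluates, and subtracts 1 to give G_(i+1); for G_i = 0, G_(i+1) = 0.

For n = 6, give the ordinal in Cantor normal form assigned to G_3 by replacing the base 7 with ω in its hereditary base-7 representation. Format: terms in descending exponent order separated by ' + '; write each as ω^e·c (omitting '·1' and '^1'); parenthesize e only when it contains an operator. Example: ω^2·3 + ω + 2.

i=0: 6 = 4 + 2 (b=4); 4→5: 5 + 2 = 7; 7−1 = 6
i=1: 6 = 5 + 1 (b=5); 5→6: 6 + 1 = 7; 7−1 = 6
i=2: 6 = 6 (b=6); 6→7: 7 = 7; 7−1 = 6
i=3: 6 = 6 (b=7); 7→8: 6 = 6; 6−1 = 5

6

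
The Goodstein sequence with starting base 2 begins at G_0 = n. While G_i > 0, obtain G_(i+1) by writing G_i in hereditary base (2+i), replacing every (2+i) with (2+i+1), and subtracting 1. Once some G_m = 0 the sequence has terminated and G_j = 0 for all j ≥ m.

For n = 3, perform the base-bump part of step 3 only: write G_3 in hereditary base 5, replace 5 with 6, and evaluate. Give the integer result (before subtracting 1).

2

i=0: 3 = 2 + 1 (b=2); 2→3: 3 + 1 = 4; 4−1 = 3
i=1: 3 = 3 (b=3); 3→4: 4 = 4; 4−1 = 3
i=2: 3 = 3 (b=4); 4→5: 3 = 3; 3−1 = 2
i=3: 2 = 2 (b=5); 5→6: 2 = 2; 2−1 = 1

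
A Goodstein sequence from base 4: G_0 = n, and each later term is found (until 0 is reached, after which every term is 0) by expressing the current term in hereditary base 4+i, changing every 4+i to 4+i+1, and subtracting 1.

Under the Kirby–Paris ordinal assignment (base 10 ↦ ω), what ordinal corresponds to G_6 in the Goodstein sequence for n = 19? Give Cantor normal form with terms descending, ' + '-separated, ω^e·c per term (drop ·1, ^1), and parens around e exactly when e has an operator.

G_0 = 19. HB_4(19) = 4^2 + 3. Bump = 28. G_1 = 27.
G_1 = 27. HB_5(27) = 5^2 + 2. Bump = 38. G_2 = 37.
G_2 = 37. HB_6(37) = 6^2 + 1. Bump = 50. G_3 = 49.
G_3 = 49. HB_7(49) = 7^2. Bump = 64. G_4 = 63.
G_4 = 63. HB_8(63) = 7·8 + 7. Bump = 70. G_5 = 69.
G_5 = 69. HB_9(69) = 7·9 + 6. Bump = 76. G_6 = 75.

ω·7 + 5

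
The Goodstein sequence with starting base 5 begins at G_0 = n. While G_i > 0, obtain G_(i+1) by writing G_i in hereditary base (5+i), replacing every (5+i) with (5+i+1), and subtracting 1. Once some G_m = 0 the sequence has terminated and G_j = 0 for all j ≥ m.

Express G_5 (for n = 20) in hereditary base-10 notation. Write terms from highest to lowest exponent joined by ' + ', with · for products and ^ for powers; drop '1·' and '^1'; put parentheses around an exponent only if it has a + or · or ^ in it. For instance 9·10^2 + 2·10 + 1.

3·10 + 1

(0) 20|_5 = 4·5 ↦ 4·6|_6 = 24 ⇒ 23
(1) 23|_6 = 3·6 + 5 ↦ 3·7 + 5|_7 = 26 ⇒ 25
(2) 25|_7 = 3·7 + 4 ↦ 3·8 + 4|_8 = 28 ⇒ 27
(3) 27|_8 = 3·8 + 3 ↦ 3·9 + 3|_9 = 30 ⇒ 29
(4) 29|_9 = 3·9 + 2 ↦ 3·10 + 2|_10 = 32 ⇒ 31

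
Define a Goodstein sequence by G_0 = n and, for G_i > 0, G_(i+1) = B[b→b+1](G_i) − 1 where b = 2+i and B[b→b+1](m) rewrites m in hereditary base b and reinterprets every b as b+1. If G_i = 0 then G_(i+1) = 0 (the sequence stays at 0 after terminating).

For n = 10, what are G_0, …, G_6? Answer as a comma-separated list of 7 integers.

base 2: 10 = 2^(2 + 1) + 2; at 3: 3^(3 + 1) + 3 = 84; next = 83
base 3: 83 = 3^(3 + 1) + 2; at 4: 4^(4 + 1) + 2 = 1026; next = 1025
base 4: 1025 = 4^(4 + 1) + 1; at 5: 5^(5 + 1) + 1 = 15626; next = 15625
base 5: 15625 = 5^(5 + 1); at 6: 6^(6 + 1) = 279936; next = 279935
base 6: 279935 = 5·6^6 + 5·6^5 + 5·6^4 + 5·6^3 + 5·6^2 + 5·6 + 5; at 7: 5·7^7 + 5·7^5 + 5·7^4 + 5·7^3 + 5·7^2 + 5·7 + 5 = 4215755; next = 4215754
base 7: 4215754 = 5·7^7 + 5·7^5 + 5·7^4 + 5·7^3 + 5·7^2 + 5·7 + 4; at 8: 5·8^8 + 5·8^5 + 5·8^4 + 5·8^3 + 5·8^2 + 5·8 + 4 = 84073324; next = 84073323

10, 83, 1025, 15625, 279935, 4215754, 84073323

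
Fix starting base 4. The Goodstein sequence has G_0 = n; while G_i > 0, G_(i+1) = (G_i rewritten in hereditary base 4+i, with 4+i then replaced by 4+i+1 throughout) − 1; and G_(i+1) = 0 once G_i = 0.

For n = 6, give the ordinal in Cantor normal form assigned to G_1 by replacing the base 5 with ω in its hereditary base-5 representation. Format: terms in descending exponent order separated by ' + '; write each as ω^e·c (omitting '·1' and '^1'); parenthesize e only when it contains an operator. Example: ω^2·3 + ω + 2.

ω + 1

base 4: 6 = 4 + 2; at 5: 5 + 2 = 7; next = 6
base 5: 6 = 5 + 1; at 6: 6 + 1 = 7; next = 6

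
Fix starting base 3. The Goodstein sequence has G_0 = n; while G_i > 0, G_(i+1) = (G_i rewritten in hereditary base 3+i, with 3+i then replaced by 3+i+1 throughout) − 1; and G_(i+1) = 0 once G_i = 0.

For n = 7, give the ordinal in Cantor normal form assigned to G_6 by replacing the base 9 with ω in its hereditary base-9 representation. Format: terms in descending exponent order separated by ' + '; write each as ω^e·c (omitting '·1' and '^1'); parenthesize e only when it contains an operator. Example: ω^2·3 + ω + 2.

ω

i=0: 7 = 2·3 + 1 (b=3); 3→4: 2·4 + 1 = 9; 9−1 = 8
i=1: 8 = 2·4 (b=4); 4→5: 2·5 = 10; 10−1 = 9
i=2: 9 = 5 + 4 (b=5); 5→6: 6 + 4 = 10; 10−1 = 9
i=3: 9 = 6 + 3 (b=6); 6→7: 7 + 3 = 10; 10−1 = 9
i=4: 9 = 7 + 2 (b=7); 7→8: 8 + 2 = 10; 10−1 = 9
i=5: 9 = 8 + 1 (b=8); 8→9: 9 + 1 = 10; 10−1 = 9
i=6: 9 = 9 (b=9); 9→10: 10 = 10; 10−1 = 9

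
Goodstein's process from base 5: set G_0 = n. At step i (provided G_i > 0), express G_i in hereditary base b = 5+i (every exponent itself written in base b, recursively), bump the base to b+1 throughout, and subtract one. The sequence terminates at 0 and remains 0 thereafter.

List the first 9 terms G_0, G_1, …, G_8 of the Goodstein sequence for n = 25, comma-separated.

25, 35, 39, 43, 47, 51, 55, 59, 62

G_0 = 25. HB_5(25) = 5^2. Bump = 36. G_1 = 35.
G_1 = 35. HB_6(35) = 5·6 + 5. Bump = 40. G_2 = 39.
G_2 = 39. HB_7(39) = 5·7 + 4. Bump = 44. G_3 = 43.
G_3 = 43. HB_8(43) = 5·8 + 3. Bump = 48. G_4 = 47.
G_4 = 47. HB_9(47) = 5·9 + 2. Bump = 52. G_5 = 51.
G_5 = 51. HB_10(51) = 5·10 + 1. Bump = 56. G_6 = 55.
G_6 = 55. HB_11(55) = 5·11. Bump = 60. G_7 = 59.
G_7 = 59. HB_12(59) = 4·12 + 11. Bump = 63. G_8 = 62.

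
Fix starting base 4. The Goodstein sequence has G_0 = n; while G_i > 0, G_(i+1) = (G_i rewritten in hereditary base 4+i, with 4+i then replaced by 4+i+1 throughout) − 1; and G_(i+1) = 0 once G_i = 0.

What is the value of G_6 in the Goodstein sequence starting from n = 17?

51

base 4: 17 = 4^2 + 1; at 5: 5^2 + 1 = 26; next = 25
base 5: 25 = 5^2; at 6: 6^2 = 36; next = 35
base 6: 35 = 5·6 + 5; at 7: 5·7 + 5 = 40; next = 39
base 7: 39 = 5·7 + 4; at 8: 5·8 + 4 = 44; next = 43
base 8: 43 = 5·8 + 3; at 9: 5·9 + 3 = 48; next = 47
base 9: 47 = 5·9 + 2; at 10: 5·10 + 2 = 52; next = 51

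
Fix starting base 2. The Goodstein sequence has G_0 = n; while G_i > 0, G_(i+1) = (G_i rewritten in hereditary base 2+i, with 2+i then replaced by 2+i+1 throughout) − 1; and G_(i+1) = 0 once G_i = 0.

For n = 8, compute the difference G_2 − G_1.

473

[0] 8 ≡ 2^(2 + 1) (base 2). Lift 3: 81. −1: 80.
[1] 80 ≡ 2·3^3 + 2·3^2 + 2·3 + 2 (base 3). Lift 4: 554. −1: 553.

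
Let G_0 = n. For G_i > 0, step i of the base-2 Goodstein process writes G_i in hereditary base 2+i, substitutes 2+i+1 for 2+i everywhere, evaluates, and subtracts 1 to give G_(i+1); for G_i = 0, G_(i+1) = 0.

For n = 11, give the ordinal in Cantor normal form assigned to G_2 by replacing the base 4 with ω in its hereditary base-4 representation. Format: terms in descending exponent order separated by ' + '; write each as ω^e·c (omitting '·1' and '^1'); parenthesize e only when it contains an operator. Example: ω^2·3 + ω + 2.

ω^(ω + 1) + 3

[0] 11 ≡ 2^(2 + 1) + 2 + 1 (base 2). Lift 3: 85. −1: 84.
[1] 84 ≡ 3^(3 + 1) + 3 (base 3). Lift 4: 1028. −1: 1027.
[2] 1027 ≡ 4^(4 + 1) + 3 (base 4). Lift 5: 15628. −1: 15627.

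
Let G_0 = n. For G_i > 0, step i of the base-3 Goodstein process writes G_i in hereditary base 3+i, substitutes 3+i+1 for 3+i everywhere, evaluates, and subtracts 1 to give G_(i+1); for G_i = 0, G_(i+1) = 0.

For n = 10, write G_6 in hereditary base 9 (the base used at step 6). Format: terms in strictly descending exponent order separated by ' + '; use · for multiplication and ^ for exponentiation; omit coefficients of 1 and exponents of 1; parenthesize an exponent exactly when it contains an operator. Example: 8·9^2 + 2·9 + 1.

4·9

G_0 = 10. HB_3(10) = 3^2 + 1. Bump = 17. G_1 = 16.
G_1 = 16. HB_4(16) = 4^2. Bump = 25. G_2 = 24.
G_2 = 24. HB_5(24) = 4·5 + 4. Bump = 28. G_3 = 27.
G_3 = 27. HB_6(27) = 4·6 + 3. Bump = 31. G_4 = 30.
G_4 = 30. HB_7(30) = 4·7 + 2. Bump = 34. G_5 = 33.
G_5 = 33. HB_8(33) = 4·8 + 1. Bump = 37. G_6 = 36.
G_6 = 36. HB_9(36) = 4·9. Bump = 40. G_7 = 39.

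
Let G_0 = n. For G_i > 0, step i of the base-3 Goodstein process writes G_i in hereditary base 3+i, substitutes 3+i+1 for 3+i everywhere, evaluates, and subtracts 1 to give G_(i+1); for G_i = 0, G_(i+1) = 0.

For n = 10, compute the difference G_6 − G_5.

3

G_0=10  [base 3] 3^2 + 1  →[3↦4]→  4^2 + 1 = 17  −1 ⇒ G_1=16
G_1=16  [base 4] 4^2  →[4↦5]→  5^2 = 25  −1 ⇒ G_2=24
G_2=24  [base 5] 4·5 + 4  →[5↦6]→  4·6 + 4 = 28  −1 ⇒ G_3=27
G_3=27  [base 6] 4·6 + 3  →[6↦7]→  4·7 + 3 = 31  −1 ⇒ G_4=30
G_4=30  [base 7] 4·7 + 2  →[7↦8]→  4·8 + 2 = 34  −1 ⇒ G_5=33
G_5=33  [base 8] 4·8 + 1  →[8↦9]→  4·9 + 1 = 37  −1 ⇒ G_6=36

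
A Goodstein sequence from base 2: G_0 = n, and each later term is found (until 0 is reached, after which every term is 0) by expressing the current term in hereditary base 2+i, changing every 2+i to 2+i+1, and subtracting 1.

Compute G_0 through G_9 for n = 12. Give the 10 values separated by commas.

[0] 12 ≡ 2^(2 + 1) + 2^2 (base 2). Lift 3: 108. −1: 107.
[1] 107 ≡ 3^(3 + 1) + 2·3^2 + 2·3 + 2 (base 3). Lift 4: 1066. −1: 1065.
[2] 1065 ≡ 4^(4 + 1) + 2·4^2 + 2·4 + 1 (base 4). Lift 5: 15686. −1: 15685.
[3] 15685 ≡ 5^(5 + 1) + 2·5^2 + 2·5 (base 5). Lift 6: 280020. −1: 280019.
[4] 280019 ≡ 6^(6 + 1) + 2·6^2 + 6 + 5 (base 6). Lift 7: 5764911. −1: 5764910.
[5] 5764910 ≡ 7^(7 + 1) + 2·7^2 + 7 + 4 (base 7). Lift 8: 134217868. −1: 134217867.
[6] 134217867 ≡ 8^(8 + 1) + 2·8^2 + 8 + 3 (base 8). Lift 9: 3486784575. −1: 3486784574.
[7] 3486784574 ≡ 9^(9 + 1) + 2·9^2 + 9 + 2 (base 9). Lift 10: 100000000212. −1: 100000000211.
[8] 100000000211 ≡ 10^(10 + 1) + 2·10^2 + 10 + 1 (base 10). Lift 11: 3138428376975. −1: 3138428376974.

12, 107, 1065, 15685, 280019, 5764910, 134217867, 3486784574, 100000000211, 3138428376974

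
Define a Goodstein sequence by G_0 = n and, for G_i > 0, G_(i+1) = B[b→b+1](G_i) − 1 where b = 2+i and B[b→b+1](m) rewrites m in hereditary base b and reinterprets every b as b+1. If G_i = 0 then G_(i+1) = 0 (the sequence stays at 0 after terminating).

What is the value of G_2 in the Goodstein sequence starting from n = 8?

553

base 2: 8 = 2^(2 + 1); at 3: 3^(3 + 1) = 81; next = 80
base 3: 80 = 2·3^3 + 2·3^2 + 2·3 + 2; at 4: 2·4^4 + 2·4^2 + 2·4 + 2 = 554; next = 553
base 4: 553 = 2·4^4 + 2·4^2 + 2·4 + 1; at 5: 2·5^5 + 2·5^2 + 2·5 + 1 = 6311; next = 6310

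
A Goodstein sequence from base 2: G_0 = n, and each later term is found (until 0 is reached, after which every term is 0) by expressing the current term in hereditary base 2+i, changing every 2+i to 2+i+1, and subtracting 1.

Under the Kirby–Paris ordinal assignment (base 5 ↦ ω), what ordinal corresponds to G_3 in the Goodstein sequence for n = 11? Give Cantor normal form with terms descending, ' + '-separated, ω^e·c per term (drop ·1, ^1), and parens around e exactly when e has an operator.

ω^(ω + 1) + 2

11 —HB2→ 2^(2 + 1) + 2 + 1 —bump→ 3^(3 + 1) + 3 + 1 = 85 —(−1)→ 84
84 —HB3→ 3^(3 + 1) + 3 —bump→ 4^(4 + 1) + 4 = 1028 —(−1)→ 1027
1027 —HB4→ 4^(4 + 1) + 3 —bump→ 5^(5 + 1) + 3 = 15628 —(−1)→ 15627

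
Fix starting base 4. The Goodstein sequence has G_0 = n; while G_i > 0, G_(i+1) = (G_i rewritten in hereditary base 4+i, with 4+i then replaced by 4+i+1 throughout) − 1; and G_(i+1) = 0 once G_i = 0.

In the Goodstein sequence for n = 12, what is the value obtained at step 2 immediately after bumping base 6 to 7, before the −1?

[0] 12 ≡ 3·4 (base 4). Lift 5: 15. −1: 14.
[1] 14 ≡ 2·5 + 4 (base 5). Lift 6: 16. −1: 15.

17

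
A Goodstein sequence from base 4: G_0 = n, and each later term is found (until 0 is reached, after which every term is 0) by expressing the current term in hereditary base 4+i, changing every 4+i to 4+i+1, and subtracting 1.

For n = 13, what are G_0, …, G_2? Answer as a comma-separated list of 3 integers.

base 4: 13 = 3·4 + 1; at 5: 3·5 + 1 = 16; next = 15
base 5: 15 = 3·5; at 6: 3·6 = 18; next = 17

13, 15, 17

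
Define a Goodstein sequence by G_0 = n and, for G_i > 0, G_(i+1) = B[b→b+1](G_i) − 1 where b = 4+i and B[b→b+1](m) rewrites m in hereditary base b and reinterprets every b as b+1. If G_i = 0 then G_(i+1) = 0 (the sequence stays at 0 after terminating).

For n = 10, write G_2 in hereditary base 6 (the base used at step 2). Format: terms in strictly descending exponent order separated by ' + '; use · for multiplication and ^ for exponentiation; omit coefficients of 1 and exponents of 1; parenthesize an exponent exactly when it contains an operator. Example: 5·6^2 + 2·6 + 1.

2·6

10 —HB4→ 2·4 + 2 —bump→ 2·5 + 2 = 12 —(−1)→ 11
11 —HB5→ 2·5 + 1 —bump→ 2·6 + 1 = 13 —(−1)→ 12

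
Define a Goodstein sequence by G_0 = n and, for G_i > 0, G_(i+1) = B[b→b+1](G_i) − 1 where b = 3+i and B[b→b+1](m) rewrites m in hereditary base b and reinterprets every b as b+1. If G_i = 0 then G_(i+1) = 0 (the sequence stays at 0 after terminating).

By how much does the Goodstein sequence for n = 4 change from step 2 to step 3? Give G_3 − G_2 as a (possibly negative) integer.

-1

i=0: 4 = 3 + 1 (b=3); 3→4: 4 + 1 = 5; 5−1 = 4
i=1: 4 = 4 (b=4); 4→5: 5 = 5; 5−1 = 4
i=2: 4 = 4 (b=5); 5→6: 4 = 4; 4−1 = 3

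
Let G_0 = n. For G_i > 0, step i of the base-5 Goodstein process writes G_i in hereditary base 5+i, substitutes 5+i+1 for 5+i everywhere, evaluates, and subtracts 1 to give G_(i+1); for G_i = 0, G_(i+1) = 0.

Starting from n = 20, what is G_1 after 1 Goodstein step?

23

step 0: 20 = 4·5; sub 6 for 5: 4·6; = 24; G_1 = 24−1 = 23
step 1: 23 = 3·6 + 5; sub 7 for 6: 3·7 + 5; = 26; G_2 = 26−1 = 25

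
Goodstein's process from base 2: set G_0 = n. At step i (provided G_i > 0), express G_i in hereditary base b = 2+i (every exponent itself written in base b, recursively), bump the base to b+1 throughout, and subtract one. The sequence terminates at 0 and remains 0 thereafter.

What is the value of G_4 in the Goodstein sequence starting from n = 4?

G_0=4  [base 2] 2^2  →[2↦3]→  3^3 = 27  −1 ⇒ G_1=26
G_1=26  [base 3] 2·3^2 + 2·3 + 2  →[3↦4]→  2·4^2 + 2·4 + 2 = 42  −1 ⇒ G_2=41
G_2=41  [base 4] 2·4^2 + 2·4 + 1  →[4↦5]→  2·5^2 + 2·5 + 1 = 61  −1 ⇒ G_3=60
G_3=60  [base 5] 2·5^2 + 2·5  →[5↦6]→  2·6^2 + 2·6 = 84  −1 ⇒ G_4=83
G_4=83  [base 6] 2·6^2 + 6 + 5  →[6↦7]→  2·7^2 + 7 + 5 = 110  −1 ⇒ G_5=109

83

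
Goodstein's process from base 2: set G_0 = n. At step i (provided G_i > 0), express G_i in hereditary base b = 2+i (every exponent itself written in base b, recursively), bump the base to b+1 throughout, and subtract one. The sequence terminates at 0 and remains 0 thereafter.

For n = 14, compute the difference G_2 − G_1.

14 —HB2→ 2^(2 + 1) + 2^2 + 2 —bump→ 3^(3 + 1) + 3^3 + 3 = 111 —(−1)→ 110
110 —HB3→ 3^(3 + 1) + 3^3 + 2 —bump→ 4^(4 + 1) + 4^4 + 2 = 1282 —(−1)→ 1281

1171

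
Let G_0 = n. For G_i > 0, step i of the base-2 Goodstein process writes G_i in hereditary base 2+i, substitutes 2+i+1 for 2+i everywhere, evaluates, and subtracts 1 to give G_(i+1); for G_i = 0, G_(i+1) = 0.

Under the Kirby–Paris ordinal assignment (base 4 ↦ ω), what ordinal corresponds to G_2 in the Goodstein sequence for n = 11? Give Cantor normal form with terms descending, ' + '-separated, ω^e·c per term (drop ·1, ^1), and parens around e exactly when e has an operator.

(0) 11|_2 = 2^(2 + 1) + 2 + 1 ↦ 3^(3 + 1) + 3 + 1|_3 = 85 ⇒ 84
(1) 84|_3 = 3^(3 + 1) + 3 ↦ 4^(4 + 1) + 4|_4 = 1028 ⇒ 1027
(2) 1027|_4 = 4^(4 + 1) + 3 ↦ 5^(5 + 1) + 3|_5 = 15628 ⇒ 15627

ω^(ω + 1) + 3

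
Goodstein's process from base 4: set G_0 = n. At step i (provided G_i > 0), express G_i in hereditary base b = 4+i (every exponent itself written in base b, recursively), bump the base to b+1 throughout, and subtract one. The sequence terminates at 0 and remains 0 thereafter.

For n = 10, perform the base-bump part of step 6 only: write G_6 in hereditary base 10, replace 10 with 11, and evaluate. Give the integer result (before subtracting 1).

(0) 10|_4 = 2·4 + 2 ↦ 2·5 + 2|_5 = 12 ⇒ 11
(1) 11|_5 = 2·5 + 1 ↦ 2·6 + 1|_6 = 13 ⇒ 12
(2) 12|_6 = 2·6 ↦ 2·7|_7 = 14 ⇒ 13
(3) 13|_7 = 7 + 6 ↦ 8 + 6|_8 = 14 ⇒ 13
(4) 13|_8 = 8 + 5 ↦ 9 + 5|_9 = 14 ⇒ 13
(5) 13|_9 = 9 + 4 ↦ 10 + 4|_10 = 14 ⇒ 13
(6) 13|_10 = 10 + 3 ↦ 11 + 3|_11 = 14 ⇒ 13

14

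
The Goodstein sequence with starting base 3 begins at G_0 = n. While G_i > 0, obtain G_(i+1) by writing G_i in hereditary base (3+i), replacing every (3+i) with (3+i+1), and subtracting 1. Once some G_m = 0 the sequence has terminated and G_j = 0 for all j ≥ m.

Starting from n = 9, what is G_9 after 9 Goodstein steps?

G_0=9  [base 3] 3^2  →[3↦4]→  4^2 = 16  −1 ⇒ G_1=15
G_1=15  [base 4] 3·4 + 3  →[4↦5]→  3·5 + 3 = 18  −1 ⇒ G_2=17
G_2=17  [base 5] 3·5 + 2  →[5↦6]→  3·6 + 2 = 20  −1 ⇒ G_3=19
G_3=19  [base 6] 3·6 + 1  →[6↦7]→  3·7 + 1 = 22  −1 ⇒ G_4=21
G_4=21  [base 7] 3·7  →[7↦8]→  3·8 = 24  −1 ⇒ G_5=23
G_5=23  [base 8] 2·8 + 7  →[8↦9]→  2·9 + 7 = 25  −1 ⇒ G_6=24
G_6=24  [base 9] 2·9 + 6  →[9↦10]→  2·10 + 6 = 26  −1 ⇒ G_7=25
G_7=25  [base 10] 2·10 + 5  →[10↦11]→  2·11 + 5 = 27  −1 ⇒ G_8=26
G_8=26  [base 11] 2·11 + 4  →[11↦12]→  2·12 + 4 = 28  −1 ⇒ G_9=27

27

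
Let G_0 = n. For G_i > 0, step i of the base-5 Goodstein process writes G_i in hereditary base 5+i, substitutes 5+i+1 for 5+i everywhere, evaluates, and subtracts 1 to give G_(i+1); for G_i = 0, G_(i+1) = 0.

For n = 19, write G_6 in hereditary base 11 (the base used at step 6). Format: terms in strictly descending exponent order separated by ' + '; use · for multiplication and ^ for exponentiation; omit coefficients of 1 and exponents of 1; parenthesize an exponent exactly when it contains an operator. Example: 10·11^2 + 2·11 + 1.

base 5: 19 = 3·5 + 4; at 6: 3·6 + 4 = 22; next = 21
base 6: 21 = 3·6 + 3; at 7: 3·7 + 3 = 24; next = 23
base 7: 23 = 3·7 + 2; at 8: 3·8 + 2 = 26; next = 25
base 8: 25 = 3·8 + 1; at 9: 3·9 + 1 = 28; next = 27
base 9: 27 = 3·9; at 10: 3·10 = 30; next = 29
base 10: 29 = 2·10 + 9; at 11: 2·11 + 9 = 31; next = 30
base 11: 30 = 2·11 + 8; at 12: 2·12 + 8 = 32; next = 31

2·11 + 8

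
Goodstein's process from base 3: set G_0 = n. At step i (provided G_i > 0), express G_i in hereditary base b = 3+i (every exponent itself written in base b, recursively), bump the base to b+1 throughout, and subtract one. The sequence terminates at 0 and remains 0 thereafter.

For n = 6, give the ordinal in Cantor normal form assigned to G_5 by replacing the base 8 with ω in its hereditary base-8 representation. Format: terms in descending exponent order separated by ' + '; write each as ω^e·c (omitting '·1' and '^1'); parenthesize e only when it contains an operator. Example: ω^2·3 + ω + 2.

7

step 0: 6 = 2·3; sub 4 for 3: 2·4; = 8; G_1 = 8−1 = 7
step 1: 7 = 4 + 3; sub 5 for 4: 5 + 3; = 8; G_2 = 8−1 = 7
step 2: 7 = 5 + 2; sub 6 for 5: 6 + 2; = 8; G_3 = 8−1 = 7
step 3: 7 = 6 + 1; sub 7 for 6: 7 + 1; = 8; G_4 = 8−1 = 7
step 4: 7 = 7; sub 8 for 7: 8; = 8; G_5 = 8−1 = 7
step 5: 7 = 7; sub 9 for 8: 7; = 7; G_6 = 7−1 = 6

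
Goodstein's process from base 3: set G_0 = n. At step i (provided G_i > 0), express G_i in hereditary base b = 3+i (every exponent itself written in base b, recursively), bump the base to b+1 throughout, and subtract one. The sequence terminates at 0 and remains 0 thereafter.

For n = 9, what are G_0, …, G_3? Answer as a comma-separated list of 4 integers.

9, 15, 17, 19

base 3: 9 = 3^2; at 4: 4^2 = 16; next = 15
base 4: 15 = 3·4 + 3; at 5: 3·5 + 3 = 18; next = 17
base 5: 17 = 3·5 + 2; at 6: 3·6 + 2 = 20; next = 19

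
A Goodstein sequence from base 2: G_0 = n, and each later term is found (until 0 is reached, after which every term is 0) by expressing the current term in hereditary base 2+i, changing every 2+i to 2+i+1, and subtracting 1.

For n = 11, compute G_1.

step 0: 11 = 2^(2 + 1) + 2 + 1; sub 3 for 2: 3^(3 + 1) + 3 + 1; = 85; G_1 = 85−1 = 84
step 1: 84 = 3^(3 + 1) + 3; sub 4 for 3: 4^(4 + 1) + 4; = 1028; G_2 = 1028−1 = 1027

84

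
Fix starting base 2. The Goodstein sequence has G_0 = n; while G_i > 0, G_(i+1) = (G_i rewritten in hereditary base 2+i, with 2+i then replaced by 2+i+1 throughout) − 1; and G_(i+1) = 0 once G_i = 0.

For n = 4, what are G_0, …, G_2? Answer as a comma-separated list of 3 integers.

[0] 4 ≡ 2^2 (base 2). Lift 3: 27. −1: 26.
[1] 26 ≡ 2·3^2 + 2·3 + 2 (base 3). Lift 4: 42. −1: 41.

4, 26, 41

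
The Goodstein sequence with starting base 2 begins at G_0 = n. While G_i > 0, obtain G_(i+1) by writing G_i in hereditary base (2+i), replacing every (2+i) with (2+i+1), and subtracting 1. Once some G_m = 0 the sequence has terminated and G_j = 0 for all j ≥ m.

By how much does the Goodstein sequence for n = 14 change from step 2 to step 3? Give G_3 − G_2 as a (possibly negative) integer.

17469

i=0: 14 = 2^(2 + 1) + 2^2 + 2 (b=2); 2→3: 3^(3 + 1) + 3^3 + 3 = 111; 111−1 = 110
i=1: 110 = 3^(3 + 1) + 3^3 + 2 (b=3); 3→4: 4^(4 + 1) + 4^4 + 2 = 1282; 1282−1 = 1281
i=2: 1281 = 4^(4 + 1) + 4^4 + 1 (b=4); 4→5: 5^(5 + 1) + 5^5 + 1 = 18751; 18751−1 = 18750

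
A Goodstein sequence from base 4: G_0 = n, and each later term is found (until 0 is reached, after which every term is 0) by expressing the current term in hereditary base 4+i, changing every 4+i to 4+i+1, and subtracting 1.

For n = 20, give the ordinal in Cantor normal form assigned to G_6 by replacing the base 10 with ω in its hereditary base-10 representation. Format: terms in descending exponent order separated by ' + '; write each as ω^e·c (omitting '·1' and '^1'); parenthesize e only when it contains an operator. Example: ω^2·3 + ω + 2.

ω·9 + 9

base 4: 20 = 4^2 + 4; at 5: 5^2 + 5 = 30; next = 29
base 5: 29 = 5^2 + 4; at 6: 6^2 + 4 = 40; next = 39
base 6: 39 = 6^2 + 3; at 7: 7^2 + 3 = 52; next = 51
base 7: 51 = 7^2 + 2; at 8: 8^2 + 2 = 66; next = 65
base 8: 65 = 8^2 + 1; at 9: 9^2 + 1 = 82; next = 81
base 9: 81 = 9^2; at 10: 10^2 = 100; next = 99
base 10: 99 = 9·10 + 9; at 11: 9·11 + 9 = 108; next = 107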